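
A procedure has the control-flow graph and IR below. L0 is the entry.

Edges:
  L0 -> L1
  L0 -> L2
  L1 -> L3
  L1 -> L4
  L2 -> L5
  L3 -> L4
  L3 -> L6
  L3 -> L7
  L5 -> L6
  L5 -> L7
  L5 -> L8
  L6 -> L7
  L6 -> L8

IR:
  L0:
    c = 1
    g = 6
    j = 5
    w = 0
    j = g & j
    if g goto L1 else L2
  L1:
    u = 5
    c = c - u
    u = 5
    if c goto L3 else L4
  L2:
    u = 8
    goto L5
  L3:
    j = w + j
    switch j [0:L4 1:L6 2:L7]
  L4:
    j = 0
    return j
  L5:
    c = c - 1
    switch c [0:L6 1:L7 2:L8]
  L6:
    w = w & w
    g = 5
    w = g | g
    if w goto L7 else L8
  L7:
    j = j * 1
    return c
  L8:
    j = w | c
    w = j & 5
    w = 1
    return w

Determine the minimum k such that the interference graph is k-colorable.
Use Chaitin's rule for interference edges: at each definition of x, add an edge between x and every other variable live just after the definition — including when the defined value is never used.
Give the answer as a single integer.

Answer: 4

Analysis:
def/use:
  L0: {c,g,j,w} / ∅
  L1: {c,u} / {c}
  L2: {u} / ∅
  L3: {j} / {j,w}
  L4: {j} / ∅
  L5: {c} / {c}
  L6: {g,w} / {w}
  L7: {j} / {c,j}
  L8: {j,w} / {c,w}

Backward fixpoint:
  L0: in=∅ out={c,j,w}
  L1: in={c,j,w} out={c,j,w}
  L2: in={c,j,w} out={c,j,w}
  L3: in={c,j,w} out={c,j,w}
  L4: in=∅ out=∅
  L5: in={c,j,w} out={c,j,w}
  L6: in={c,j,w} out={c,j,w}
  L7: in={c,j} out=∅
  L8: in={c,w} out=∅

Conflict graph:
  c: {g,j,u,w}
  g: {c,j,w}
  j: {c,g,u,w}
  u: {c,j,w}
  w: {c,g,j,u}

Registers:
  {c,g,j,w} pairwise interfere (4-clique) ⇒ χ ≥ 4
  assign c→R0 g→R3 j→R1 u→R3 w→R2 — no edge inside a register ⇒ χ ≤ 4
  χ = 4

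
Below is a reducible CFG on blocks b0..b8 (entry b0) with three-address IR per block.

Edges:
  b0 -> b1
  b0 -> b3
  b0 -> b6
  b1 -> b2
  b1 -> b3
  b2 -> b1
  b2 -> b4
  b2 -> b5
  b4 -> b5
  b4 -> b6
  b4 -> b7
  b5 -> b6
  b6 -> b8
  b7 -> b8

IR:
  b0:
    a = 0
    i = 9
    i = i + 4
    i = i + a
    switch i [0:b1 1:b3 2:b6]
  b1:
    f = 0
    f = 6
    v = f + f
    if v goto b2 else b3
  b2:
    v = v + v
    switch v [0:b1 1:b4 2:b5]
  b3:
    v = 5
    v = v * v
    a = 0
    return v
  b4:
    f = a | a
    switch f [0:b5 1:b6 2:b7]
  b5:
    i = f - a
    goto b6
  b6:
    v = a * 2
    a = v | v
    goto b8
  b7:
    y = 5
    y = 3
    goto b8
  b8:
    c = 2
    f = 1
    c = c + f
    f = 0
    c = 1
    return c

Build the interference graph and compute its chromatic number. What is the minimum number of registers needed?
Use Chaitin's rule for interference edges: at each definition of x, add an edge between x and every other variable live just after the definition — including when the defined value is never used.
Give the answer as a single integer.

Per-block:
  b0 def {a,i} use ∅
  b1 def {f,v} use ∅
  b2 def {v} use {v}
  b3 def {a,v} use ∅
  b4 def {f} use {a}
  b5 def {i} use {a,f}
  b6 def {a,v} use {a}
  b7 def {y} use ∅
  b8 def {c,f} use ∅

Live sets:
  b0 li=∅ lo={a}
  b1 li={a} lo={a,f,v}
  b2 li={a,f,v} lo={a,f}
  b3 li=∅ lo=∅
  b4 li={a} lo={a,f}
  b5 li={a,f} lo={a}
  b6 li={a} lo=∅
  b7 li=∅ lo=∅
  b8 li=∅ lo=∅

Conflict graph:
  a↔{f,i,v}
  c↔{f}
  f↔{a,c,v}
  i↔{a}
  v↔{a,f}
  y↔∅

Colouring:
  {a,f,v} pairwise interfere (3-clique) ⇒ χ ≥ 3
  3-colouring: c0={a,c,y}  c1={f,i}  c2={v}
  χ = 3

Answer: 3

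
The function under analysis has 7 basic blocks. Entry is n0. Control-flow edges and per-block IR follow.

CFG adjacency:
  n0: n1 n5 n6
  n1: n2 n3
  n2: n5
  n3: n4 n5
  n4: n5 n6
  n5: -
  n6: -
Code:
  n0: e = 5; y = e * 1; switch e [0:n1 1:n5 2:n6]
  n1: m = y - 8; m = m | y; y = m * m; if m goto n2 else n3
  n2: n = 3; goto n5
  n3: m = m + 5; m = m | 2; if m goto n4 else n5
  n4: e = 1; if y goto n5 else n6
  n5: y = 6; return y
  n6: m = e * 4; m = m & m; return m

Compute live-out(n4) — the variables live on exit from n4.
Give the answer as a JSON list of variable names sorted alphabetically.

Answer: ["e"]

Derivation:
Per-block:
  n0 def {e,y} use ∅
  n1 def {m,y} use {y}
  n2 def {n} use ∅
  n3 def {m} use {m}
  n4 def {e} use {y}
  n5 def {y} use ∅
  n6 def {m} use {e}

Live sets:
  n0 li=∅ lo={e,y}
  n1 li={y} lo={m,y}
  n2 li=∅ lo=∅
  n3 li={m,y} lo={y}
  n4 li={y} lo={e}
  n5 li=∅ lo=∅
  n6 li={e} lo=∅

live-out(n4) = ["e"]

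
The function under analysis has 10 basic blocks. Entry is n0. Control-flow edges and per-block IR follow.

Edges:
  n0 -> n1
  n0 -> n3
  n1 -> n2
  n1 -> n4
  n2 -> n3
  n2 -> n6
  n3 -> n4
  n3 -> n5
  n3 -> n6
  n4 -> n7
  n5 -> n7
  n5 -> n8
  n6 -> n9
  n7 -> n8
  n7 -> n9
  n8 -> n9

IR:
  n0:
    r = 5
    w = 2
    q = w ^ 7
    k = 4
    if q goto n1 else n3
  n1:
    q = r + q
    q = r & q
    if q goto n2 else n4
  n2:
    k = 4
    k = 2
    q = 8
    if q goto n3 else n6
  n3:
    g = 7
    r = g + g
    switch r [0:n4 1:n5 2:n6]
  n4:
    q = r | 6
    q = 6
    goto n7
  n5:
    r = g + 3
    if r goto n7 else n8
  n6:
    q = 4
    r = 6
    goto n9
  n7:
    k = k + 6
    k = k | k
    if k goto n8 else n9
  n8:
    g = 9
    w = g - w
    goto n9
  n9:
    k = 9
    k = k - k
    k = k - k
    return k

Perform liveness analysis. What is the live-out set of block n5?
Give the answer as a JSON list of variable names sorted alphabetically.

Answer: ["k", "w"]

Derivation:
Per-block:
  n0: def={k,q,r,w} ue=∅
  n1: def={q} ue={q,r}
  n2: def={k,q} ue=∅
  n3: def={g,r} ue=∅
  n4: def={q} ue={r}
  n5: def={r} ue={g}
  n6: def={q,r} ue=∅
  n7: def={k} ue={k}
  n8: def={g,w} ue={w}
  n9: def={k} ue=∅

Backward fixpoint:
  live n0: ∅→{k,q,r,w}
  live n1: {k,q,r,w}→{k,r,w}
  live n2: {w}→{k,w}
  live n3: {k,w}→{g,k,r,w}
  live n4: {k,r,w}→{k,w}
  live n5: {g,k,w}→{k,w}
  live n6: ∅→∅
  live n7: {k,w}→{w}
  live n8: {w}→∅
  live n9: ∅→∅

live-out(n5) = ["k", "w"]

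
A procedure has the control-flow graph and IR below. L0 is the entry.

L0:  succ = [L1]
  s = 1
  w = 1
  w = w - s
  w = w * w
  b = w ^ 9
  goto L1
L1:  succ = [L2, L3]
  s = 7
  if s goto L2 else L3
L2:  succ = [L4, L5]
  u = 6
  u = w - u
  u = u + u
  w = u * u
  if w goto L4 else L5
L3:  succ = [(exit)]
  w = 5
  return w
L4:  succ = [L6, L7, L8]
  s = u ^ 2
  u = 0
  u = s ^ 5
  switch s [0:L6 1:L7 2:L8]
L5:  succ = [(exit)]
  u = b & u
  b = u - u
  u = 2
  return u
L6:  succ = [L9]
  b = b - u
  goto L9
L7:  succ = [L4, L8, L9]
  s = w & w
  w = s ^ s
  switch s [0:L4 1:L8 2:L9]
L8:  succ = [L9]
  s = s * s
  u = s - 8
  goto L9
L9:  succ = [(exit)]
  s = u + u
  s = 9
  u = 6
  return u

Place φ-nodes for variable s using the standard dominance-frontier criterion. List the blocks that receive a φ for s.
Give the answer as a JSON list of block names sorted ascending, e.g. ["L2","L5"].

idom tree: L1←L0 L2←L1 L3←L1 L4←L2 L5←L2 L6←L4 L7←L4 L8←L4 L9←L4
Dom∩ at merges:
  L4: preds {L2,L7}: {L0,L1,L2} ∩ {L0,L1,L2,L4,L7} = {L0,L1,L2}; idom=L2
  L8: preds {L4,L7}: {L0,L1,L2,L4} ∩ {L0,L1,L2,L4,L7} = {L0,L1,L2,L4}; idom=L4
  L9: preds {L6,L7,L8}: {L0,L1,L2,L4,L6} ∩ {L0,L1,L2,L4,L7} ∩ {L0,L1,L2,L4,L8} = {L0,L1,L2,L4}; idom=L4

Frontier:
  L4←L2: walk · to L2
  L4←L7: walk L7→L4 to L2
  L8←L4: walk · to L4
  L8←L7: walk L7 to L4
  L9←L6: walk L6 to L4
  L9←L7: walk L7 to L4
  L9←L8: walk L8 to L4
  L0: DF=∅
  L1: DF=∅
  L2: DF=∅
  L3: DF=∅
  L4: DF={L4}
  L5: DF=∅
  L6: DF={L9}
  L7: DF={L4,L8,L9}
  L8: DF={L9}
  L9: DF=∅

φ for s: defs {L0,L1,L4,L7,L8,L9}
  DF⁺ = {L4,L8,L9}

Answer: ["L4", "L8", "L9"]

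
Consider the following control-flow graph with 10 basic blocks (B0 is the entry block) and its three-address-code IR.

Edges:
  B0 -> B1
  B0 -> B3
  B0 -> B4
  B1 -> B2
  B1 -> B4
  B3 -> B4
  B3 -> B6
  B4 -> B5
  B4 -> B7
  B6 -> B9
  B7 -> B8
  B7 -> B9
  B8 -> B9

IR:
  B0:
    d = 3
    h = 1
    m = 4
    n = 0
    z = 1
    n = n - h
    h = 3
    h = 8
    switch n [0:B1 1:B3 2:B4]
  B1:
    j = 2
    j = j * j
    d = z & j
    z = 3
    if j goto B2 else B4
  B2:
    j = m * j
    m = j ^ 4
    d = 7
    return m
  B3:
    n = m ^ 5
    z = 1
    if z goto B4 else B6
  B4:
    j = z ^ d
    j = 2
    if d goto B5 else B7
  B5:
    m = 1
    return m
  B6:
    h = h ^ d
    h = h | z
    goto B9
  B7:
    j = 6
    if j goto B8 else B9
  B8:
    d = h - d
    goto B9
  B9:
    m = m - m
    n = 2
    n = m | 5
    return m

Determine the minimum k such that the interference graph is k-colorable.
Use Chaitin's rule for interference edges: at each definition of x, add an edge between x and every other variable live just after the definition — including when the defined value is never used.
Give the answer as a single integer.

def/use:
  B0: def={d,h,m,n,z} ue=∅
  B1: def={d,j,z} ue={z}
  B2: def={d,j,m} ue={j,m}
  B3: def={n,z} ue={m}
  B4: def={j} ue={d,z}
  B5: def={m} ue=∅
  B6: def={h} ue={d,h,z}
  B7: def={j} ue=∅
  B8: def={d} ue={d,h}
  B9: def={m,n} ue={m}

Live sets:
  B0: in=∅ out={d,h,m,z}
  B1: in={h,m,z} out={d,h,j,m,z}
  B2: in={j,m} out=∅
  B3: in={d,h,m} out={d,h,m,z}
  B4: in={d,h,m,z} out={d,h,m}
  B5: in=∅ out=∅
  B6: in={d,h,m,z} out={m}
  B7: in={d,h,m} out={d,h,m}
  B8: in={d,h,m} out={m}
  B9: in={m} out=∅

Interfere edges:
  d↔{h,j,m,n,z}
  h↔{d,j,m,n,z}
  j↔{d,h,m,z}
  m↔{d,h,j,n,z}
  n↔{d,h,m,z}
  z↔{d,h,j,m,n}

Registers:
  clique {d,h,j,m,z} ⇒ need ≥ 5
  5-colouring: R0={d}  R1={h}  R2={m}  R3={z}  R4={j,n}
  χ = 5

Answer: 5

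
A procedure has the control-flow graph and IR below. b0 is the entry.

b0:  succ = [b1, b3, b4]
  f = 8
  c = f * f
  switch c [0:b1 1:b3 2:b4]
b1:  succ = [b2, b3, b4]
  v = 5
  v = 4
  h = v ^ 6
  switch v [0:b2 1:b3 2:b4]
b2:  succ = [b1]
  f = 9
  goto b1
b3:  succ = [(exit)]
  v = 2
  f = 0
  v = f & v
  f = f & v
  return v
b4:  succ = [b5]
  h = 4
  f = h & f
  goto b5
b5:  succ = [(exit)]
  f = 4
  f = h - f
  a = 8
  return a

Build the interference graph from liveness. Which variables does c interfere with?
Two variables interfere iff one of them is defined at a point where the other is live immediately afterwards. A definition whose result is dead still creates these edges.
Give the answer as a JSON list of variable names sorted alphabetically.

def/use:
  b0 def {c,f} use ∅
  b1 def {h,v} use ∅
  b2 def {f} use ∅
  b3 def {f,v} use ∅
  b4 def {f,h} use {f}
  b5 def {a,f} use {h}

Liveness:
  b0 li=∅ lo={f}
  b1 li={f} lo={f}
  b2 li=∅ lo={f}
  b3 li=∅ lo=∅
  b4 li={f} lo={h}
  b5 li={h} lo=∅

Interference:
  a: ∅
  c: {f}
  f: {c,h,v}
  h: {f,v}
  v: {f,h}

N(c) = ["f"]

Answer: ["f"]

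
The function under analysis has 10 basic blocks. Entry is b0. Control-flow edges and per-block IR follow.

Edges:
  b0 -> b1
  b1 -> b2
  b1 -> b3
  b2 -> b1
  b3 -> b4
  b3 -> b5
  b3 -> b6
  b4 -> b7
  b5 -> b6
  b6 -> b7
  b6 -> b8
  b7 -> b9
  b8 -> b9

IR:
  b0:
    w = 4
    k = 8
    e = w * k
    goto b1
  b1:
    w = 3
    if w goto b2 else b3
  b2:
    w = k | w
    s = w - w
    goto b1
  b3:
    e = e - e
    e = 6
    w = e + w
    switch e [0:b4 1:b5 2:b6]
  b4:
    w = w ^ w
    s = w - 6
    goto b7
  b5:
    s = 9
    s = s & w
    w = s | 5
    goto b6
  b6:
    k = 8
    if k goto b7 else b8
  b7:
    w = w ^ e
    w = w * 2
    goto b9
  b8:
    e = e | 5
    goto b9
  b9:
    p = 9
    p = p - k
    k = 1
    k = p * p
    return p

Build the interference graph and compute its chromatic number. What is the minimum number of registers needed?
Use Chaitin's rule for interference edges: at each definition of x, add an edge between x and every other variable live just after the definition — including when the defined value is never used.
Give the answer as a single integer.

Answer: 4

Working:
Per-block:
  b0: def={e,k,w} ue=∅
  b1: def={w} ue=∅
  b2: def={s,w} ue={k,w}
  b3: def={e,w} ue={e,w}
  b4: def={s,w} ue={w}
  b5: def={s,w} ue={w}
  b6: def={k} ue=∅
  b7: def={w} ue={e,w}
  b8: def={e} ue={e}
  b9: def={k,p} ue={k}

Live sets:
  b0 li=∅ lo={e,k}
  b1 li={e,k} lo={e,k,w}
  b2 li={e,k,w} lo={e,k}
  b3 li={e,k,w} lo={e,k,w}
  b4 li={e,k,w} lo={e,k,w}
  b5 li={e,w} lo={e,w}
  b6 li={e,w} lo={e,k,w}
  b7 li={e,k,w} lo={k}
  b8 li={e,k} lo={k}
  b9 li={k} lo=∅

Conflict graph:
  e: {k,s,w}
  k: {e,p,s,w}
  p: {k}
  s: {e,k,w}
  w: {e,k,s}

Registers:
  {e,k,s,w} pairwise interfere (4-clique) ⇒ χ ≥ 4
  4-colouring: r0={k}  r1={e,p}  r2={s}  r3={w}
  χ = 4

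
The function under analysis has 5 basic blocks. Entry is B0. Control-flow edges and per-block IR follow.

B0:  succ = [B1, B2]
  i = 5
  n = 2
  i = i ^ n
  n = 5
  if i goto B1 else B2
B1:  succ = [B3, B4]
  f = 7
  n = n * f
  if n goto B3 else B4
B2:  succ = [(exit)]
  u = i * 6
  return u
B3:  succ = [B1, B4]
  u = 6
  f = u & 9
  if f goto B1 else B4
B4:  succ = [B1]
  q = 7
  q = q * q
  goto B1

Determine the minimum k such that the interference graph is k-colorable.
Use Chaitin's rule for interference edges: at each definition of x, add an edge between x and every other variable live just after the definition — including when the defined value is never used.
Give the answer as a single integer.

Block summaries:
  B0 def {i,n} use ∅
  B1 def {f,n} use {n}
  B2 def {u} use {i}
  B3 def {f,u} use ∅
  B4 def {q} use ∅

Liveness:
  B0: in=∅ out={i,n}
  B1: in={n} out={n}
  B2: in={i} out=∅
  B3: in={n} out={n}
  B4: in={n} out={n}

Conflict graph:
  f: {n}
  i: {n}
  n: {f,i,q,u}
  q: {n}
  u: {n}

Colouring:
  clique {f,n} ⇒ need ≥ 2
  2-colouring: R0={n}  R1={f,i,q,u}
  χ = 2

Answer: 2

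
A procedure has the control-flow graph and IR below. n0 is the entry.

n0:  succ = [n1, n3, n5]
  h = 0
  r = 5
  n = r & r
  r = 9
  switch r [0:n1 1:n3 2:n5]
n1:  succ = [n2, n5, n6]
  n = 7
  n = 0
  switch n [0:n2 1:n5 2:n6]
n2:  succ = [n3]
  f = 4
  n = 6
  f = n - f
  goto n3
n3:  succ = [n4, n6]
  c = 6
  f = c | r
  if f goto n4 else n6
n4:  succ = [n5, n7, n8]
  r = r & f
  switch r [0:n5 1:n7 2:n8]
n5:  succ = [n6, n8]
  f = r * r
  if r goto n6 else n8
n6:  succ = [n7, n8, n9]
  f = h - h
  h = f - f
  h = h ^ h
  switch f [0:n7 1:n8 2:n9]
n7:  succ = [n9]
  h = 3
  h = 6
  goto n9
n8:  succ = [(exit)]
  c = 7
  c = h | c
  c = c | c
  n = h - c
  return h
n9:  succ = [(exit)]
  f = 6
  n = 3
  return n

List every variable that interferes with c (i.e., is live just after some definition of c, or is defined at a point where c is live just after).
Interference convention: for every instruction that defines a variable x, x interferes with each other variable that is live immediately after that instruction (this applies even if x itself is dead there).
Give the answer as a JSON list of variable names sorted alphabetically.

Answer: ["h", "r"]

Working:
Block summaries:
  n0: {h,n,r} / ∅
  n1: {n} / ∅
  n2: {f,n} / ∅
  n3: {c,f} / {r}
  n4: {r} / {f,r}
  n5: {f} / {r}
  n6: {f,h} / {h}
  n7: {h} / ∅
  n8: {c,n} / {h}
  n9: {f,n} / ∅

Liveness:
  n0 li=∅ lo={h,r}
  n1 li={h,r} lo={h,r}
  n2 li={h,r} lo={h,r}
  n3 li={h,r} lo={f,h,r}
  n4 li={f,h,r} lo={h,r}
  n5 li={h,r} lo={h}
  n6 li={h} lo={h}
  n7 li=∅ lo=∅
  n8 li={h} lo=∅
  n9 li=∅ lo=∅

Interference:
  c — {h,r}
  f — {h,n,r}
  h — {c,f,n,r}
  n — {f,h,r}
  r — {c,f,h,n}

N(c) = ["h", "r"]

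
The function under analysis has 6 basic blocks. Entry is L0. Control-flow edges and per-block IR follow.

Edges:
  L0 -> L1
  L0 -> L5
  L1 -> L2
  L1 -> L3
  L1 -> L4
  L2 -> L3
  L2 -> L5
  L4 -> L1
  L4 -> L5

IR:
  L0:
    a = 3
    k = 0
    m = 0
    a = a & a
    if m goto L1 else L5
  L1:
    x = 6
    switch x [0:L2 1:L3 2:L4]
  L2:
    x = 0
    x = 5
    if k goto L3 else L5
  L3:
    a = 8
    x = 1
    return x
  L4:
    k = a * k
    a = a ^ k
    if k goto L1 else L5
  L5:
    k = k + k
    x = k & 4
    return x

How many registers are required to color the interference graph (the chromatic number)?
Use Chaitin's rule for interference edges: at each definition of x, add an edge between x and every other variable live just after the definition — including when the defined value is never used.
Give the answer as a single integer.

Block summaries:
  L0: {a,k,m} / ∅
  L1: {x} / ∅
  L2: {x} / {k}
  L3: {a,x} / ∅
  L4: {a,k} / {a,k}
  L5: {k,x} / {k}

Backward fixpoint:
  live L0: ∅→{a,k}
  live L1: {a,k}→{a,k}
  live L2: {k}→{k}
  live L3: ∅→∅
  live L4: {a,k}→{a,k}
  live L5: {k}→∅

Interfere edges:
  a: {k,m,x}
  k: {a,m,x}
  m: {a,k}
  x: {a,k}

Registers:
  lower bound: {a,k,m} mutually conflict ⇒ χ ≥ 3
  3-colouring: r0={a}  r1={k}  r2={m,x}
  χ = 3

Answer: 3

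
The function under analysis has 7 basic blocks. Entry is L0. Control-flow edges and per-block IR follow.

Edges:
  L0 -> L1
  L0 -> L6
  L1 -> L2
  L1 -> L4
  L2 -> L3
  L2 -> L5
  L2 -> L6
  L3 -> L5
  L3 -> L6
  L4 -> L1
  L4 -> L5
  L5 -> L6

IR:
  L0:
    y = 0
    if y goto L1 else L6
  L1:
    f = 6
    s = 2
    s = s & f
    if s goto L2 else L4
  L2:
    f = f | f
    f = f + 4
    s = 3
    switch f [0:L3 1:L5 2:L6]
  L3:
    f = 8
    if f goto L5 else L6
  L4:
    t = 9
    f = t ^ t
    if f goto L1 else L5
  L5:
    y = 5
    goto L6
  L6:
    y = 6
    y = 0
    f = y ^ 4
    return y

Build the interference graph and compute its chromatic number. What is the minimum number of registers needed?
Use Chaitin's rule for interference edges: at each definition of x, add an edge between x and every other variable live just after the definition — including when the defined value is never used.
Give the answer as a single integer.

Answer: 2

Derivation:
def/use:
  L0: {y} / ∅
  L1: {f,s} / ∅
  L2: {f,s} / {f}
  L3: {f} / ∅
  L4: {f,t} / ∅
  L5: {y} / ∅
  L6: {f,y} / ∅

Liveness:
  live L0: ∅→∅
  live L1: ∅→{f}
  live L2: {f}→∅
  live L3: ∅→∅
  live L4: ∅→∅
  live L5: ∅→∅
  live L6: ∅→∅

Interfere edges:
  f: {s,y}
  s: {f}
  t: ∅
  y: {f}

Registers:
  {f,s} pairwise interfere (2-clique) ⇒ χ ≥ 2
  assign f→R0 s→R1 t→R0 y→R1 — no edge inside a register ⇒ χ ≤ 2
  χ = 2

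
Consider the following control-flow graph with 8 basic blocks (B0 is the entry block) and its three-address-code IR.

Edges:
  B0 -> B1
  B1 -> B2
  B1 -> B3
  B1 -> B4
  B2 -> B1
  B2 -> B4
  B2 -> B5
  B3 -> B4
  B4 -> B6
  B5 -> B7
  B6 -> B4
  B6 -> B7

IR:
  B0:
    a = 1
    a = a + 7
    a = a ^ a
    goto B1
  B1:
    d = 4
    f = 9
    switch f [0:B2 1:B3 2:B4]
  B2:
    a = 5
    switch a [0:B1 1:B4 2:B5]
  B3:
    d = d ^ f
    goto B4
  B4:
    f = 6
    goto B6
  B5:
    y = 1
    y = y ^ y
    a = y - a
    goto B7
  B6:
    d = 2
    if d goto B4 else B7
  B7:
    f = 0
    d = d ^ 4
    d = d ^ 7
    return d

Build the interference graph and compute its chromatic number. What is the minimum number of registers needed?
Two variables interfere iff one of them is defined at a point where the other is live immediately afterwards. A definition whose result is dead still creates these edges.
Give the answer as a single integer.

Answer: 3

Working:
Block summaries:
  B0: {a} / ∅
  B1: {d,f} / ∅
  B2: {a} / ∅
  B3: {d} / {d,f}
  B4: {f} / ∅
  B5: {a,y} / {a}
  B6: {d} / ∅
  B7: {d,f} / {d}

Liveness:
  B0 li=∅ lo=∅
  B1 li=∅ lo={d,f}
  B2 li={d} lo={a,d}
  B3 li={d,f} lo=∅
  B4 li=∅ lo=∅
  B5 li={a,d} lo={d}
  B6 li=∅ lo={d}
  B7 li={d} lo=∅

Interfere edges:
  a↔{d,y}
  d↔{a,f,y}
  f↔{d}
  y↔{a,d}

Colouring:
  {a,d,y} pairwise interfere (3-clique) ⇒ χ ≥ 3
  assign a→c1 d→c0 f→c1 y→c2 — no edge inside a register ⇒ χ ≤ 3
  χ = 3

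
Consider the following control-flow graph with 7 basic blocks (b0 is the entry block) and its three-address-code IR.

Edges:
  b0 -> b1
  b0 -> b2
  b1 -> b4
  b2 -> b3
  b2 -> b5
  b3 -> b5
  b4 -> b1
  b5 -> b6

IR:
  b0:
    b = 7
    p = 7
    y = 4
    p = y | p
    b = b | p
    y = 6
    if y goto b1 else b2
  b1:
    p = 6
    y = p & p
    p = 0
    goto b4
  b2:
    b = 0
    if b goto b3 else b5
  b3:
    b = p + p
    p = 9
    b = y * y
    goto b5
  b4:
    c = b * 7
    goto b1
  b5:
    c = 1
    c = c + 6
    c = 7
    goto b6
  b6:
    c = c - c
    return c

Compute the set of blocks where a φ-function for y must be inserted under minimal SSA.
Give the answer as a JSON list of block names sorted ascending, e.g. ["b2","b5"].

Answer: ["b1"]

Working:
idom tree: b1←b0 b2←b0 b3←b2 b4←b1 b5←b2 b6←b5
Dom at joins:
  b1: preds {b0,b4}: {b0} ∩ {b0,b1,b4} = {b0}; idom=b0
  b5: preds {b2,b3}: {b0,b2} ∩ {b0,b2,b3} = {b0,b2}; idom=b2

DF derivation:
  b1←b0: walk · to b0
  b1←b4: walk b4→b1 to b0
  b5←b2: walk · to b2
  b5←b3: walk b3 to b2
  DF(b0)=∅
  DF(b1)={b1}
  DF(b2)=∅
  DF(b3)={b5}
  DF(b4)={b1}
  DF(b5)=∅
  DF(b6)=∅

φ for y: defs {b0,b1}
  DF⁺ = {b1}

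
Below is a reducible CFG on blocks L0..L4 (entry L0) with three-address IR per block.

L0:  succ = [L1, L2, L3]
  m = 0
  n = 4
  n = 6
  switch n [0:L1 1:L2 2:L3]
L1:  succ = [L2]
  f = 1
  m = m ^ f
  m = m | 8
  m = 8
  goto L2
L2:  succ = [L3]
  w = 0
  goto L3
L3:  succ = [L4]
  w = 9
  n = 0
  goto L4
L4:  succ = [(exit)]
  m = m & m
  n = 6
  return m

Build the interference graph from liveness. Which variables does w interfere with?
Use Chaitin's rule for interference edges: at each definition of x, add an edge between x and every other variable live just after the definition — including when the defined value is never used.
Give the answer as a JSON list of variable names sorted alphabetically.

Per-block:
  L0: {m,n} / ∅
  L1: {f,m} / {m}
  L2: {w} / ∅
  L3: {n,w} / ∅
  L4: {m,n} / {m}

Backward fixpoint:
  L0 li=∅ lo={m}
  L1 li={m} lo={m}
  L2 li={m} lo={m}
  L3 li={m} lo={m}
  L4 li={m} lo=∅

Interfere edges:
  f — {m}
  m — {f,n,w}
  n — {m}
  w — {m}

N(w) = ["m"]

Answer: ["m"]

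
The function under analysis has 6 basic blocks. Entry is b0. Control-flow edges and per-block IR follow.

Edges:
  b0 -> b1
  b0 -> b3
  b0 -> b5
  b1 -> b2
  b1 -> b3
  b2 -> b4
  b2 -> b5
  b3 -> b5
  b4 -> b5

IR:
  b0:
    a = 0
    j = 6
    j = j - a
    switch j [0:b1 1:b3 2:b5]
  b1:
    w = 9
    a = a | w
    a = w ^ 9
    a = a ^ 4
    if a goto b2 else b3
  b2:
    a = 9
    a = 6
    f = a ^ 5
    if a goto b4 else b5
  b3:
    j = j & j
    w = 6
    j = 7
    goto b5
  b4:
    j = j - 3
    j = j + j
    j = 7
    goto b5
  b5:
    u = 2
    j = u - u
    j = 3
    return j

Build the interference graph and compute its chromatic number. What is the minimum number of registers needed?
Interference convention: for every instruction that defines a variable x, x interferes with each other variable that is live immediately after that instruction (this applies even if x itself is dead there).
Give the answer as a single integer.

def/use:
  b0 def {a,j} use ∅
  b1 def {a,w} use {a}
  b2 def {a,f} use ∅
  b3 def {j,w} use {j}
  b4 def {j} use {j}
  b5 def {j,u} use ∅

Liveness:
  b0: in=∅ out={a,j}
  b1: in={a,j} out={j}
  b2: in={j} out={j}
  b3: in={j} out=∅
  b4: in={j} out=∅
  b5: in=∅ out=∅

Interference:
  a↔{f,j,w}
  f↔{a,j}
  j↔{a,f,w}
  u↔∅
  w↔{a,j}

Registers:
  lower bound: {a,f,j} mutually conflict ⇒ χ ≥ 3
  3-colouring: r0={a,u}  r1={j}  r2={f,w}
  χ = 3

Answer: 3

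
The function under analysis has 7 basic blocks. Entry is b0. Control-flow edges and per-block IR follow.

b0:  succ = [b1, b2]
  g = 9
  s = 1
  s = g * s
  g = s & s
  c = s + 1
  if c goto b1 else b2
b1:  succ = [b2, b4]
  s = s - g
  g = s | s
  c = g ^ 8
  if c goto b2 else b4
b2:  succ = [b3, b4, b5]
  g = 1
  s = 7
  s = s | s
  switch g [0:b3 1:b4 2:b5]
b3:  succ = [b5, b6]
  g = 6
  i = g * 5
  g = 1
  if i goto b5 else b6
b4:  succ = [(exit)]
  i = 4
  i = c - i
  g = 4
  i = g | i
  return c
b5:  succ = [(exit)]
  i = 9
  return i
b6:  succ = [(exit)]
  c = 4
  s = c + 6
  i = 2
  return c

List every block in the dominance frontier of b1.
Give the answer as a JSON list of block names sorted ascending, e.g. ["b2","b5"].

Answer: ["b2", "b4"]

Analysis:
idom tree: b1←b0 b2←b0 b3←b2 b4←b0 b5←b2 b6←b3
Dom∩ at merges:
  b2: preds {b0,b1}: {b0} ∩ {b0,b1} = {b0}; idom=b0
  b4: preds {b1,b2}: {b0,b1} ∩ {b0,b2} = {b0}; idom=b0
  b5: preds {b2,b3}: {b0,b2} ∩ {b0,b2,b3} = {b0,b2}; idom=b2

Frontier:
  join b2 pred b0: · stop@b0
  join b2 pred b1: b1 stop@b0
  join b4 pred b1: b1 stop@b0
  join b4 pred b2: b2 stop@b0
  join b5 pred b2: · stop@b2
  join b5 pred b3: b3 stop@b2
  DF(b0)=∅
  DF(b1)={b2,b4}
  DF(b2)={b4}
  DF(b3)={b5}
  DF(b4)=∅
  DF(b5)=∅
  DF(b6)=∅

DF(b1) = ["b2", "b4"]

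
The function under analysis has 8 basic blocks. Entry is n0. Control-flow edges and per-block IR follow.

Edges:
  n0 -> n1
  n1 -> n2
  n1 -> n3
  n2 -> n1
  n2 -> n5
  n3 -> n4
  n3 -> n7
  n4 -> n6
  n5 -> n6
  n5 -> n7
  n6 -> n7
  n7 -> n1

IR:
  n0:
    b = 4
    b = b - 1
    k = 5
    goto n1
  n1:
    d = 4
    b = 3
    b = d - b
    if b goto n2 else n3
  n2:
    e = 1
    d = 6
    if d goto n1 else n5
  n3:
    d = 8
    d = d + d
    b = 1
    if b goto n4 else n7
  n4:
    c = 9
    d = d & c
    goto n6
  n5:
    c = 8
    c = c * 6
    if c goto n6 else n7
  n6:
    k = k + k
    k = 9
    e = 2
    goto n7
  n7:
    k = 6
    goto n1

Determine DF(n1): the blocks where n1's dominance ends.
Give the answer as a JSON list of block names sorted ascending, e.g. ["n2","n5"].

idom tree: n1←n0 n2←n1 n3←n1 n4←n3 n5←n2 n6←n1 n7←n1
Dom∩ at merges:
  n1: preds {n0,n2,n7}: {n0} ∩ {n0,n1,n2} ∩ {n0,n1,n7} = {n0}; idom=n0
  n6: preds {n4,n5}: {n0,n1,n3,n4} ∩ {n0,n1,n2,n5} = {n0,n1}; idom=n1
  n7: preds {n3,n5,n6}: {n0,n1,n3} ∩ {n0,n1,n2,n5} ∩ {n0,n1,n6} = {n0,n1}; idom=n1

DF walk-up:
  join n1 pred n0: · stop@n0
  join n1 pred n2: n2→n1 stop@n0
  join n1 pred n7: n7→n1 stop@n0
  join n6 pred n4: n4→n3 stop@n1
  join n6 pred n5: n5→n2 stop@n1
  join n7 pred n3: n3 stop@n1
  join n7 pred n5: n5→n2 stop@n1
  join n7 pred n6: n6 stop@n1
  n0: DF=∅
  n1: DF={n1}
  n2: DF={n1,n6,n7}
  n3: DF={n6,n7}
  n4: DF={n6}
  n5: DF={n6,n7}
  n6: DF={n7}
  n7: DF={n1}

DF(n1) = ["n1"]

Answer: ["n1"]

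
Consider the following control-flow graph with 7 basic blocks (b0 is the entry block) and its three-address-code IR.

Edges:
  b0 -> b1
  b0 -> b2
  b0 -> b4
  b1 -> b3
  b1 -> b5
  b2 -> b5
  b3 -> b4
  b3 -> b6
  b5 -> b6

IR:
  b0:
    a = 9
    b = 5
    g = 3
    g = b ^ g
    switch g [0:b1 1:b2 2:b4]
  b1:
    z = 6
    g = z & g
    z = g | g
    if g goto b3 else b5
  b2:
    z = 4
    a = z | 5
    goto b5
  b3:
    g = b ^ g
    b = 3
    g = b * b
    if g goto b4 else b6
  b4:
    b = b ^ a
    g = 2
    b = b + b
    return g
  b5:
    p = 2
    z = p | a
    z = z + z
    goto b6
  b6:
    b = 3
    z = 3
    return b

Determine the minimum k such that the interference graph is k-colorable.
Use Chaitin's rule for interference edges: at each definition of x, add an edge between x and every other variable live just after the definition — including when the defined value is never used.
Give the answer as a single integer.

Answer: 4

Derivation:
def/use:
  b0: def={a,b,g} ue=∅
  b1: def={g,z} ue={g}
  b2: def={a,z} ue=∅
  b3: def={b,g} ue={b,g}
  b4: def={b,g} ue={a,b}
  b5: def={p,z} ue={a}
  b6: def={b,z} ue=∅

Live sets:
  b0 li=∅ lo={a,b,g}
  b1 li={a,b,g} lo={a,b,g}
  b2 li=∅ lo={a}
  b3 li={a,b,g} lo={a,b}
  b4 li={a,b} lo=∅
  b5 li={a} lo=∅
  b6 li=∅ lo=∅

Conflict graph:
  a↔{b,g,p,z}
  b↔{a,g,z}
  g↔{a,b,z}
  p↔{a}
  z↔{a,b,g}

Chromatic number:
  clique {a,b,g,z} ⇒ need ≥ 4
  4-colouring: R0={a}  R1={b,p}  R2={g}  R3={z}
  χ = 4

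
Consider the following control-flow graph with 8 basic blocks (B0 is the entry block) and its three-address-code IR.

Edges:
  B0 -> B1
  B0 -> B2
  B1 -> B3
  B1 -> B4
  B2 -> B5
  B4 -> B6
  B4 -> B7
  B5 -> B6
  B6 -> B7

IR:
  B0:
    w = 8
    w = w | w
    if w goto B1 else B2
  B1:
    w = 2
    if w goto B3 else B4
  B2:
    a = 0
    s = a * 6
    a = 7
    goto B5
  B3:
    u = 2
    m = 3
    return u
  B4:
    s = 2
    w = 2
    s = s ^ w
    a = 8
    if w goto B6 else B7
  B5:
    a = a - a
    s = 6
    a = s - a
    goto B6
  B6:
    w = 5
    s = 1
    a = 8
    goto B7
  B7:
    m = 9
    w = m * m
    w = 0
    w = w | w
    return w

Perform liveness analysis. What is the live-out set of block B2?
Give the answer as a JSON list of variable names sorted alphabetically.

Answer: ["a"]

Analysis:
def/use:
  B0: def={w} ue=∅
  B1: def={w} ue=∅
  B2: def={a,s} ue=∅
  B3: def={m,u} ue=∅
  B4: def={a,s,w} ue=∅
  B5: def={a,s} ue={a}
  B6: def={a,s,w} ue=∅
  B7: def={m,w} ue=∅

Liveness:
  live B0: ∅→∅
  live B1: ∅→∅
  live B2: ∅→{a}
  live B3: ∅→∅
  live B4: ∅→∅
  live B5: {a}→∅
  live B6: ∅→∅
  live B7: ∅→∅

live-out(B2) = ["a"]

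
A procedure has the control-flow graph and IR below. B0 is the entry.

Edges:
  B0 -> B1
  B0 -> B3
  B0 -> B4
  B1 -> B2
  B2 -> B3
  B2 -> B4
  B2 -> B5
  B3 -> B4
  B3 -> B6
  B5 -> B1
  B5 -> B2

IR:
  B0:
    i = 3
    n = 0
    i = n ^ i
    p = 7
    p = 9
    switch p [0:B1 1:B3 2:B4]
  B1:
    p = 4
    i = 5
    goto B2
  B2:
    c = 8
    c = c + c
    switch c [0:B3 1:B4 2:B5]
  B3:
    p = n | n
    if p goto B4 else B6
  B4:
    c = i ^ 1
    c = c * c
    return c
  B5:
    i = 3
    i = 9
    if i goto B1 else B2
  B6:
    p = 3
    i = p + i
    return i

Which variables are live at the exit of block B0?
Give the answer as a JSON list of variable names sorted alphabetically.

Answer: ["i", "n"]

Working:
Per-block:
  B0: {i,n,p} / ∅
  B1: {i,p} / ∅
  B2: {c} / ∅
  B3: {p} / {n}
  B4: {c} / {i}
  B5: {i} / ∅
  B6: {i,p} / {i}

Backward fixpoint:
  live B0: ∅→{i,n}
  live B1: {n}→{i,n}
  live B2: {i,n}→{i,n}
  live B3: {i,n}→{i}
  live B4: {i}→∅
  live B5: {n}→{i,n}
  live B6: {i}→∅

live-out(B0) = ["i", "n"]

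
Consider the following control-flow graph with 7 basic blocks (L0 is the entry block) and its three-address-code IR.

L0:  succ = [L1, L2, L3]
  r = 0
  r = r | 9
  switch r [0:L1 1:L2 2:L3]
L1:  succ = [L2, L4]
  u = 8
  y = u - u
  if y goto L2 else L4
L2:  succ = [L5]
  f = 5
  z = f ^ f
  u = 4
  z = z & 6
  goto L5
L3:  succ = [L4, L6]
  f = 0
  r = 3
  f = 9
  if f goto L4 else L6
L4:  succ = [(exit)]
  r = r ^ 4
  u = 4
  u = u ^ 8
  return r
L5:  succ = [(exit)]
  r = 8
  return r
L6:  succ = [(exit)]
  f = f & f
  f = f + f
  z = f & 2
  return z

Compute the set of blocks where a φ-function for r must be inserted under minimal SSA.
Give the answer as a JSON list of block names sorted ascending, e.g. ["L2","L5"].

Answer: ["L4"]

Derivation:
idom tree: L1←L0 L2←L0 L3←L0 L4←L0 L5←L2 L6←L3
Dom∩ at merges:
  L2: preds {L0,L1}: {L0} ∩ {L0,L1} = {L0}; idom=L0
  L4: preds {L1,L3}: {L0,L1} ∩ {L0,L3} = {L0}; idom=L0

Frontier:
  join L2 pred L0: · stop@L0
  join L2 pred L1: L1 stop@L0
  join L4 pred L1: L1 stop@L0
  join L4 pred L3: L3 stop@L0
  L0: DF=∅
  L1: DF={L2,L4}
  L2: DF=∅
  L3: DF={L4}
  L4: DF=∅
  L5: DF=∅
  L6: DF=∅

φ for r: defs {L0,L3,L4,L5}
  DF⁺ = {L4}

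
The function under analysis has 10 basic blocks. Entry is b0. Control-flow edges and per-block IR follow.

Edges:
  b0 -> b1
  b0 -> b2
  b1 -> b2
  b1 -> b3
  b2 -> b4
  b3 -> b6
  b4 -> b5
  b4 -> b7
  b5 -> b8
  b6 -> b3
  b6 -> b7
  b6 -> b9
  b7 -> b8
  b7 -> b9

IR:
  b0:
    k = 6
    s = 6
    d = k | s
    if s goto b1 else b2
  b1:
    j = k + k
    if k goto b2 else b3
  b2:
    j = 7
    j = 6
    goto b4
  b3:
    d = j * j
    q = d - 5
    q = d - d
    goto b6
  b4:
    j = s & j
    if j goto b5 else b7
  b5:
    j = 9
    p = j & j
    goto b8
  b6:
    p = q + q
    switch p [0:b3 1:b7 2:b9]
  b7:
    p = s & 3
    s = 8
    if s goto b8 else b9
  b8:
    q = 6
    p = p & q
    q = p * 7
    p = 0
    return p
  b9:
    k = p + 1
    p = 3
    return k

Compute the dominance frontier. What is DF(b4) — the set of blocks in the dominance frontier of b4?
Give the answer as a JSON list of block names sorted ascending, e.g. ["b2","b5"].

Answer: ["b7", "b8"]

Analysis:
idom tree: b1←b0 b2←b0 b3←b1 b4←b2 b5←b4 b6←b3 b7←b0 b8←b0 b9←b0
Join-block Dom:
  b2: preds {b0,b1}: {b0} ∩ {b0,b1} = {b0}; idom=b0
  b3: preds {b1,b6}: {b0,b1} ∩ {b0,b1,b3,b6} = {b0,b1}; idom=b1
  b7: preds {b4,b6}: {b0,b2,b4} ∩ {b0,b1,b3,b6} = {b0}; idom=b0
  b8: preds {b5,b7}: {b0,b2,b4,b5} ∩ {b0,b7} = {b0}; idom=b0
  b9: preds {b6,b7}: {b0,b1,b3,b6} ∩ {b0,b7} = {b0}; idom=b0

DF walk-up:
  b2←b0: walk · to b0
  b2←b1: walk b1 to b0
  b3←b1: walk · to b1
  b3←b6: walk b6→b3 to b1
  b7←b4: walk b4→b2 to b0
  b7←b6: walk b6→b3→b1 to b0
  b8←b5: walk b5→b4→b2 to b0
  b8←b7: walk b7 to b0
  b9←b6: walk b6→b3→b1 to b0
  b9←b7: walk b7 to b0
  b0 → ∅
  b1 → {b2,b7,b9}
  b2 → {b7,b8}
  b3 → {b3,b7,b9}
  b4 → {b7,b8}
  b5 → {b8}
  b6 → {b3,b7,b9}
  b7 → {b8,b9}
  b8 → ∅
  b9 → ∅

DF(b4) = ["b7", "b8"]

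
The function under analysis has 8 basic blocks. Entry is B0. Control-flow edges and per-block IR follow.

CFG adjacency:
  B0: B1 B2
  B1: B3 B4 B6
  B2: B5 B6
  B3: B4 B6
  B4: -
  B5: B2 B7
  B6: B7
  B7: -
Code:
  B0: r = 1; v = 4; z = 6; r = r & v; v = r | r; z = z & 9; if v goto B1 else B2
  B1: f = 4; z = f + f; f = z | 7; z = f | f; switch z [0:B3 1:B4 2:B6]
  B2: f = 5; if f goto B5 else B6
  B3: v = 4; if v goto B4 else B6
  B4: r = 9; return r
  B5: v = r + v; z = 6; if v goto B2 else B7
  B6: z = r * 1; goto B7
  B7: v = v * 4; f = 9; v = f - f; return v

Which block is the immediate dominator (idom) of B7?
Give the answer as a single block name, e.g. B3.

Answer: B0

Analysis:
idom tree: B1←B0 B2←B0 B3←B1 B4←B1 B5←B2 B6←B0 B7←B0
Join-block Dom:
  B2: preds {B0,B5}: {B0} ∩ {B0,B2,B5} = {B0}; idom=B0
  B4: preds {B1,B3}: {B0,B1} ∩ {B0,B1,B3} = {B0,B1}; idom=B1
  B6: preds {B1,B2,B3}: {B0,B1} ∩ {B0,B2} ∩ {B0,B1,B3} = {B0}; idom=B0
  B7: preds {B5,B6}: {B0,B2,B5} ∩ {B0,B6} = {B0}; idom=B0

idom(B7) = B0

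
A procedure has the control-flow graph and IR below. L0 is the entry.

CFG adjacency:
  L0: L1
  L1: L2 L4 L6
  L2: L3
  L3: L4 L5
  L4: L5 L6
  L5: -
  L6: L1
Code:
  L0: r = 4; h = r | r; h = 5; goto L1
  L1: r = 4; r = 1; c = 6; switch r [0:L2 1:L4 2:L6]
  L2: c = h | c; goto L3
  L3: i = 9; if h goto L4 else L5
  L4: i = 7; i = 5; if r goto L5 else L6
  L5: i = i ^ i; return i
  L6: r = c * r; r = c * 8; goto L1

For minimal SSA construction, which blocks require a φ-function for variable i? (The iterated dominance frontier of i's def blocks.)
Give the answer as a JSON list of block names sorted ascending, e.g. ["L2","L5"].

idom tree: L1←L0 L2←L1 L3←L2 L4←L1 L5←L1 L6←L1
Dom at joins:
  L1: preds {L0,L6}: {L0} ∩ {L0,L1,L6} = {L0}; idom=L0
  L4: preds {L1,L3}: {L0,L1} ∩ {L0,L1,L2,L3} = {L0,L1}; idom=L1
  L5: preds {L3,L4}: {L0,L1,L2,L3} ∩ {L0,L1,L4} = {L0,L1}; idom=L1
  L6: preds {L1,L4}: {L0,L1} ∩ {L0,L1,L4} = {L0,L1}; idom=L1

DF walk-up:
  L1←L0: walk · to L0
  L1←L6: walk L6→L1 to L0
  L4←L1: walk · to L1
  L4←L3: walk L3→L2 to L1
  L5←L3: walk L3→L2 to L1
  L5←L4: walk L4 to L1
  L6←L1: walk · to L1
  L6←L4: walk L4 to L1
  L0: DF=∅
  L1: DF={L1}
  L2: DF={L4,L5}
  L3: DF={L4,L5}
  L4: DF={L5,L6}
  L5: DF=∅
  L6: DF={L1}

φ for i: defs {L3,L4,L5}
  DF⁺ = {L1,L4,L5,L6}

Answer: ["L1", "L4", "L5", "L6"]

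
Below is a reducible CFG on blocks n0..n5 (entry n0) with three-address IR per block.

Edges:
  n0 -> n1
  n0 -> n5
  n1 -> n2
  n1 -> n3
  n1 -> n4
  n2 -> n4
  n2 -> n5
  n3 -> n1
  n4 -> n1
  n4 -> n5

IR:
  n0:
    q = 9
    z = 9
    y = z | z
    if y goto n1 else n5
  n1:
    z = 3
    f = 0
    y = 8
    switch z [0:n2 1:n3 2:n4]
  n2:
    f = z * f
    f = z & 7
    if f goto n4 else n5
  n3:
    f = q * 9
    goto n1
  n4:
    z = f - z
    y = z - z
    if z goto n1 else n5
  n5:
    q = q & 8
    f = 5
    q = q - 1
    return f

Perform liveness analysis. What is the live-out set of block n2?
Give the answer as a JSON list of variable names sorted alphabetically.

Block summaries:
  n0: def={q,y,z} ue=∅
  n1: def={f,y,z} ue=∅
  n2: def={f} ue={f,z}
  n3: def={f} ue={q}
  n4: def={y,z} ue={f,z}
  n5: def={f,q} ue={q}

Liveness:
  n0 li=∅ lo={q}
  n1 li={q} lo={f,q,z}
  n2 li={f,q,z} lo={f,q,z}
  n3 li={q} lo={q}
  n4 li={f,q,z} lo={q}
  n5 li={q} lo=∅

live-out(n2) = ["f", "q", "z"]

Answer: ["f", "q", "z"]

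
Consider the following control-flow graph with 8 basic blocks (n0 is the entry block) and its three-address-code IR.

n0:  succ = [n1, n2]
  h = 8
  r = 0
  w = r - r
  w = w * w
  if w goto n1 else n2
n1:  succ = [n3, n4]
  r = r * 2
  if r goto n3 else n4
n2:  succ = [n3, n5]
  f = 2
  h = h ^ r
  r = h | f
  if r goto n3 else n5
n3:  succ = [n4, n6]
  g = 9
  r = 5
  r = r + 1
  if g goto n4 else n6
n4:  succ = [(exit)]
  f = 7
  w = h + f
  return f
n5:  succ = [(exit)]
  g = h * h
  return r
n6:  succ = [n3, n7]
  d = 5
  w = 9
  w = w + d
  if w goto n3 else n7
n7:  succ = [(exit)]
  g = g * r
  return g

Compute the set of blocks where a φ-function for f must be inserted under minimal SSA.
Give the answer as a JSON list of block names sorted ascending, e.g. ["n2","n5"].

idom tree: n1←n0 n2←n0 n3←n0 n4←n0 n5←n2 n6←n3 n7←n6
Join-block Dom:
  n3: preds {n1,n2,n6}: {n0,n1} ∩ {n0,n2} ∩ {n0,n3,n6} = {n0}; idom=n0
  n4: preds {n1,n3}: {n0,n1} ∩ {n0,n3} = {n0}; idom=n0

Frontier:
  join n3 pred n1: n1 stop@n0
  join n3 pred n2: n2 stop@n0
  join n3 pred n6: n6→n3 stop@n0
  join n4 pred n1: n1 stop@n0
  join n4 pred n3: n3 stop@n0
  n0 → ∅
  n1 → {n3,n4}
  n2 → {n3}
  n3 → {n3,n4}
  n4 → ∅
  n5 → ∅
  n6 → {n3}
  n7 → ∅

φ for f: defs {n2,n4}
  DF⁺ = {n3,n4}

Answer: ["n3", "n4"]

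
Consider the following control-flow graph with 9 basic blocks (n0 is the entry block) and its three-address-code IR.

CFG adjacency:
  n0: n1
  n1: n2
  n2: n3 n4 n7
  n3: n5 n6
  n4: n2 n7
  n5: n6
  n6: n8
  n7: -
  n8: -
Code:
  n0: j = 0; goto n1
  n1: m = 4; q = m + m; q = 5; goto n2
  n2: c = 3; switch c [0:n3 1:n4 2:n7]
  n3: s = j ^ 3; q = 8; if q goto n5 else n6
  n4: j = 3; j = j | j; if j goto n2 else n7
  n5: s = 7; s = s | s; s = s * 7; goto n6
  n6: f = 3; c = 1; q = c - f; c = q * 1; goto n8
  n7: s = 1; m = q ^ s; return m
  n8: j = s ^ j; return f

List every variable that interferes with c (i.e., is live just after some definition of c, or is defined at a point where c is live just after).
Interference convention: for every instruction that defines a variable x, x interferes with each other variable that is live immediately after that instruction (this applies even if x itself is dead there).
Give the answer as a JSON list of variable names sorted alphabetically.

Answer: ["f", "j", "q", "s"]

Working:
Per-block:
  n0 def {j} use ∅
  n1 def {m,q} use ∅
  n2 def {c} use ∅
  n3 def {q,s} use {j}
  n4 def {j} use ∅
  n5 def {s} use ∅
  n6 def {c,f,q} use ∅
  n7 def {m,s} use {q}
  n8 def {j} use {f,j,s}

Live sets:
  live n0: ∅→{j}
  live n1: {j}→{j,q}
  live n2: {j,q}→{j,q}
  live n3: {j}→{j,s}
  live n4: {q}→{j,q}
  live n5: {j}→{j,s}
  live n6: {j,s}→{f,j,s}
  live n7: {q}→∅
  live n8: {f,j,s}→∅

Interference:
  c — {f,j,q,s}
  f — {c,j,q,s}
  j — {c,f,m,q,s}
  m — {j}
  q — {c,f,j,s}
  s — {c,f,j,q}

N(c) = ["f", "j", "q", "s"]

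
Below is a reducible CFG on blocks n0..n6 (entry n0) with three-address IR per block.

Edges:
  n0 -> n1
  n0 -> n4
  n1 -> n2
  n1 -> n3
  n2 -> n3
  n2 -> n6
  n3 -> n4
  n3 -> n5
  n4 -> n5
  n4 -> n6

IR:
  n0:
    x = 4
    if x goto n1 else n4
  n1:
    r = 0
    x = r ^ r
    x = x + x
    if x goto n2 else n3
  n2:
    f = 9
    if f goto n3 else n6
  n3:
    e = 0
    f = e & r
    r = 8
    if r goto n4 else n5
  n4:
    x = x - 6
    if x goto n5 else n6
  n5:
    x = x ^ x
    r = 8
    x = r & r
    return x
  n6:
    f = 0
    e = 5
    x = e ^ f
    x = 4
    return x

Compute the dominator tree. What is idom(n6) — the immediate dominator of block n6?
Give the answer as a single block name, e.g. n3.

idom tree: n1←n0 n2←n1 n3←n1 n4←n0 n5←n0 n6←n0
Dom at joins:
  n3: preds {n1,n2}: {n0,n1} ∩ {n0,n1,n2} = {n0,n1}; idom=n1
  n4: preds {n0,n3}: {n0} ∩ {n0,n1,n3} = {n0}; idom=n0
  n5: preds {n3,n4}: {n0,n1,n3} ∩ {n0,n4} = {n0}; idom=n0
  n6: preds {n2,n4}: {n0,n1,n2} ∩ {n0,n4} = {n0}; idom=n0

idom(n6) = n0

Answer: n0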